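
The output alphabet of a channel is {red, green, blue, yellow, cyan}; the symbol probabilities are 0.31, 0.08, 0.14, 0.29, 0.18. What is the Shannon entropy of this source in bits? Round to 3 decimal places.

H = −Σ pᵢ log₂ pᵢ.
−0.31·log₂(0.31) = 0.5238
−0.08·log₂(0.08) = 0.2915
−0.14·log₂(0.14) = 0.3971
−0.29·log₂(0.29) = 0.5179
−0.18·log₂(0.18) = 0.4453
Sum ≈ 2.1756 → 2.176 bits.

2.176 bits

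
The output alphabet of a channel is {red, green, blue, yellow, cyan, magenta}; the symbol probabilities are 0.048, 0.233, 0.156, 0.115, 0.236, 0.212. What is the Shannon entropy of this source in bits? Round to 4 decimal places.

2.4430 bits

H = −Σ pᵢ log₂ pᵢ.
−0.048·log₂(0.048) = 0.2103
−0.233·log₂(0.233) = 0.4897
−0.156·log₂(0.156) = 0.4181
−0.115·log₂(0.115) = 0.3588
−0.236·log₂(0.236) = 0.4916
−0.212·log₂(0.212) = 0.4744
Sum ≈ 2.4430 → 2.4430 bits.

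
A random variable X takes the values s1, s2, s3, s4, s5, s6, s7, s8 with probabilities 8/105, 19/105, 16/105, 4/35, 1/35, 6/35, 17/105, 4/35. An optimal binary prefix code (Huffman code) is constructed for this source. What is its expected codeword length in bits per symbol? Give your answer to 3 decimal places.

Repeatedly combine the two least-probable nodes; the expected code length is the sum of the merged weights.
merge 1/35 + 8/105 → 11/105
merge 11/105 + 4/35 → 23/105
merge 4/35 + 16/105 → 4/15
merge 17/105 + 6/35 → 1/3
merge 19/105 + 23/105 → 2/5
merge 4/15 + 1/3 → 3/5
merge 2/5 + 3/5 → 1
L = 11/105 + 23/105 + 4/15 + 1/3 + 2/5 + 3/5 + 1 = 307/105 ≈ 2.924 bits/symbol.

2.924 bits/symbol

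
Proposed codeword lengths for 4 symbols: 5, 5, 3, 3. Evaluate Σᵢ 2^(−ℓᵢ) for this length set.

With common denominator 2^5 = 32: Σ 2^(−ℓᵢ) = 1/32 + 1/32 + 4/32 + 4/32 = 10/32 = 0.3125.

0.3125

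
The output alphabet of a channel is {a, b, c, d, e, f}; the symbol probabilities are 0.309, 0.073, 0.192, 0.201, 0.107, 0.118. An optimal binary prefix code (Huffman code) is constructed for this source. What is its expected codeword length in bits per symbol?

2.478 bits/symbol

Repeatedly combine the two least-probable nodes; the expected code length is the sum of the merged weights.
merge 73/1000 + 107/1000 → 9/50
merge 59/500 + 9/50 → 149/500
merge 24/125 + 201/1000 → 393/1000
merge 149/500 + 309/1000 → 607/1000
merge 393/1000 + 607/1000 → 1
L = 9/50 + 149/500 + 393/1000 + 607/1000 + 1 = 1239/500 = 2.478 bits/symbol.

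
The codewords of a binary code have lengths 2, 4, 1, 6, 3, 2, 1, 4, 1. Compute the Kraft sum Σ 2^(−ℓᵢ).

With common denominator 2^6 = 64: Σ 2^(−ℓᵢ) = 16/64 + 4/64 + 32/64 + 1/64 + 8/64 + 16/64 + 32/64 + 4/64 + 32/64 = 145/64 = 2.265625.

2.265625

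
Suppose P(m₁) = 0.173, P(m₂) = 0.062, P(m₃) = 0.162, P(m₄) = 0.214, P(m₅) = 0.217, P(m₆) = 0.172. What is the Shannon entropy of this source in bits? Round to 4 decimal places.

H = −Σ pᵢ log₂ pᵢ.
−0.173·log₂(0.173) = 0.4379
−0.062·log₂(0.062) = 0.2487
−0.162·log₂(0.162) = 0.4254
−0.214·log₂(0.214) = 0.4760
−0.217·log₂(0.217) = 0.4783
−0.172·log₂(0.172) = 0.4368
Sum ≈ 2.5031 → 2.5031 bits.

2.5031 bits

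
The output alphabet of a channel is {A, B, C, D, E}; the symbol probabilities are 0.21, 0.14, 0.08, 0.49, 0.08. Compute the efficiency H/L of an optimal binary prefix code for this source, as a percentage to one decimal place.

99.4%

Entropy H = −Σ p log₂ p ≈ 1.9572 bits.
Huffman merges: 2/25+2/25→4/25; 7/50+4/25→3/10; 21/100+3/10→51/100; 49/100+51/100→1. L = 197/100 ≈ 1.9700.
Efficiency = H/L = 1.9572/1.9700 = 99.4%.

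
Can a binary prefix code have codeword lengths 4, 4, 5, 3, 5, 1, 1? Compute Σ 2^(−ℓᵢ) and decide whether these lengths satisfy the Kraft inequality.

With common denominator 2^5 = 32: Σ 2^(−ℓᵢ) = 2/32 + 2/32 + 1/32 + 4/32 + 1/32 + 16/32 + 16/32 = 42/32 = 1.3125.
Kraft's inequality requires Σ ≤ 1; here Σ = 1.3125 > 1, so no such prefix code exists.

1.3125; no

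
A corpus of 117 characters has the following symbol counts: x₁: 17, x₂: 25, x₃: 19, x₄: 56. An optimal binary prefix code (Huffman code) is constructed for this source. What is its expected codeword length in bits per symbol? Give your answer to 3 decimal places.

Probabilities are the counts divided by 117.
Repeatedly combine the two least-probable nodes; the expected code length is the sum of the merged weights.
merge 17/117 + 19/117 → 4/13
merge 25/117 + 4/13 → 61/117
merge 56/117 + 61/117 → 1
L = 4/13 + 61/117 + 1 = 214/117 ≈ 1.829 bits/symbol.

1.829 bits/symbol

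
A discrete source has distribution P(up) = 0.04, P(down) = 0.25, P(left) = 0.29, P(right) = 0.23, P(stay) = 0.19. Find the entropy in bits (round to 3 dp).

H = −Σ pᵢ log₂ pᵢ.
−0.04·log₂(0.04) = 0.1858
−0.25·log₂(0.25) = 0.5000
−0.29·log₂(0.29) = 0.5179
−0.23·log₂(0.23) = 0.4877
−0.19·log₂(0.19) = 0.4552
Sum ≈ 2.1466 → 2.147 bits.

2.147 bits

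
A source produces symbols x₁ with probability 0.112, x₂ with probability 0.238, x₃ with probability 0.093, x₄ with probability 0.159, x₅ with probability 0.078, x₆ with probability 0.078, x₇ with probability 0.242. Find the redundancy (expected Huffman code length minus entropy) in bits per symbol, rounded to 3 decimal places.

0.019 bits

Entropy H = −Σ p log₂ p ≈ 2.6566 bits.
Huffman merges: 39/500+39/500→39/250; 93/1000+14/125→41/200; 39/250+159/1000→63/200; 41/200+119/500→443/1000; 121/500+63/200→557/1000; 443/1000+557/1000→1. L = 669/250 ≈ 2.6760.
L − H = 2.6760 − 2.6566 = 0.019 bits.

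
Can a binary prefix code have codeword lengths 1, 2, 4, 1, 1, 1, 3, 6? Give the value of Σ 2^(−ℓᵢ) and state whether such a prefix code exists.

With common denominator 2^6 = 64: Σ 2^(−ℓᵢ) = 32/64 + 16/64 + 4/64 + 32/64 + 32/64 + 32/64 + 8/64 + 1/64 = 157/64 = 2.453125.
Kraft's inequality requires Σ ≤ 1; here Σ = 2.453125 > 1, so no such prefix code exists.

2.453125; no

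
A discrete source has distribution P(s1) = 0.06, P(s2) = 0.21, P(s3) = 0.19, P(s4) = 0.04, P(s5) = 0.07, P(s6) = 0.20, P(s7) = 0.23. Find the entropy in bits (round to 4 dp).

H = −Σ pᵢ log₂ pᵢ.
−0.06·log₂(0.06) = 0.2435
−0.21·log₂(0.21) = 0.4728
−0.19·log₂(0.19) = 0.4552
−0.04·log₂(0.04) = 0.1858
−0.07·log₂(0.07) = 0.2686
−0.20·log₂(0.20) = 0.4644
−0.23·log₂(0.23) = 0.4877
Sum ≈ 2.5779 → 2.5779 bits.

2.5779 bits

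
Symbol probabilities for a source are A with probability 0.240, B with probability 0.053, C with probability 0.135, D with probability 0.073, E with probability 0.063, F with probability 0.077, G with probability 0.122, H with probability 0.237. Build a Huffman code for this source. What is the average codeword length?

2.789 bits/symbol

Repeatedly combine the two least-probable nodes; the expected code length is the sum of the merged weights.
merge 53/1000 + 63/1000 → 29/250
merge 73/1000 + 77/1000 → 3/20
merge 29/250 + 61/500 → 119/500
merge 27/200 + 3/20 → 57/200
merge 237/1000 + 119/500 → 19/40
merge 6/25 + 57/200 → 21/40
merge 19/40 + 21/40 → 1
L = 29/250 + 3/20 + 119/500 + 57/200 + 19/40 + 21/40 + 1 = 2789/1000 = 2.789 bits/symbol.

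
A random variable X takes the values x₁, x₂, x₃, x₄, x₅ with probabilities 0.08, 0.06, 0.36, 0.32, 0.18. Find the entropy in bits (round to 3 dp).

H = −Σ pᵢ log₂ pᵢ.
−0.08·log₂(0.08) = 0.2915
−0.06·log₂(0.06) = 0.2435
−0.36·log₂(0.36) = 0.5306
−0.32·log₂(0.32) = 0.5260
−0.18·log₂(0.18) = 0.4453
Sum ≈ 2.0370 → 2.037 bits.

2.037 bits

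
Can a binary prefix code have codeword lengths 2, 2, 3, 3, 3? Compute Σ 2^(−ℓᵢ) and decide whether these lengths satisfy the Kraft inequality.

With common denominator 2^3 = 8: Σ 2^(−ℓᵢ) = 2/8 + 2/8 + 1/8 + 1/8 + 1/8 = 7/8 = 0.875.
Kraft's inequality requires Σ ≤ 1; here Σ = 0.875 ≤ 1, so such a prefix code exists.

0.875; yes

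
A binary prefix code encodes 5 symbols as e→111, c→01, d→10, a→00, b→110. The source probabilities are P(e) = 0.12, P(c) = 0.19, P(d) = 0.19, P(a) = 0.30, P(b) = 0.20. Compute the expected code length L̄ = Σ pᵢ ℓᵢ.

L̄ = Σ pᵢ·ℓᵢ = 0.12·3 + 0.19·2 + 0.19·2 + 0.30·2 + 0.20·3 = 2.32 bits/symbol.

2.32 bits/symbol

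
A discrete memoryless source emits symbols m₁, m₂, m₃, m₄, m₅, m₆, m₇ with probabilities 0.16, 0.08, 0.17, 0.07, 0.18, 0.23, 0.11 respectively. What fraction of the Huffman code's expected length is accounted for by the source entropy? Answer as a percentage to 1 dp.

98.6%

Entropy H = −Σ p log₂ p ≈ 2.7009 bits.
Huffman merges: 7/100+2/25→3/20; 11/100+3/20→13/50; 4/25+17/100→33/100; 9/50+23/100→41/100; 13/50+33/100→59/100; 41/100+59/100→1. L = 137/50 ≈ 2.7400.
Efficiency = H/L = 2.7009/2.7400 = 98.6%.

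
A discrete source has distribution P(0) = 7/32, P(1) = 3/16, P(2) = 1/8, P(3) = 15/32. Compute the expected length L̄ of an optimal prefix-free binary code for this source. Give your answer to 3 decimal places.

1.844 bits/symbol

Repeatedly combine the two least-probable nodes; the expected code length is the sum of the merged weights.
merge 1/8 + 3/16 → 5/16
merge 7/32 + 5/16 → 17/32
merge 15/32 + 17/32 → 1
L = 5/16 + 17/32 + 1 = 59/32 ≈ 1.844 bits/symbol.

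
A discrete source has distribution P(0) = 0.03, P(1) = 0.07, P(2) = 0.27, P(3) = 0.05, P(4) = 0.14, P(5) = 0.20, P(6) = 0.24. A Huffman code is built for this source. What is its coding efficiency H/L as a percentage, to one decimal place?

99.3%

Entropy H = −Σ p log₂ p ≈ 2.5021 bits.
Huffman merges: 3/100+1/20→2/25; 7/100+2/25→3/20; 7/50+3/20→29/100; 1/5+6/25→11/25; 27/100+29/100→14/25; 11/25+14/25→1. L = 63/25 ≈ 2.5200.
Efficiency = H/L = 2.5021/2.5200 = 99.3%.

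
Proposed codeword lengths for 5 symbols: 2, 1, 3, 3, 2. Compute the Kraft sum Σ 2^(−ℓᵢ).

1.25

With common denominator 2^3 = 8: Σ 2^(−ℓᵢ) = 2/8 + 4/8 + 1/8 + 1/8 + 2/8 = 10/8 = 1.25.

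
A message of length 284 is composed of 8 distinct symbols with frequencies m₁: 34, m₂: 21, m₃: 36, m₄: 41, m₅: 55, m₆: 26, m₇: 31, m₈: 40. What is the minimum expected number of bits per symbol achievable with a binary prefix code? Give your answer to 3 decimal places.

Probabilities are the counts divided by 284.
Repeatedly combine the two least-probable nodes; the expected code length is the sum of the merged weights.
merge 21/284 + 13/142 → 47/284
merge 31/284 + 17/142 → 65/284
merge 9/71 + 10/71 → 19/71
merge 41/284 + 47/284 → 22/71
merge 55/284 + 65/284 → 30/71
merge 19/71 + 22/71 → 41/71
merge 30/71 + 41/71 → 1
L = 47/284 + 65/284 + 19/71 + 22/71 + 30/71 + 41/71 + 1 = 211/71 ≈ 2.972 bits/symbol.

2.972 bits/symbol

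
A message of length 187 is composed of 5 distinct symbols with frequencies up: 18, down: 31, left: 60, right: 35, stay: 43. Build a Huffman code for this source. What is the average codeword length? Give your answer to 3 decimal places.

2.262 bits/symbol

Probabilities are the counts divided by 187.
Repeatedly combine the two least-probable nodes; the expected code length is the sum of the merged weights.
merge 18/187 + 31/187 → 49/187
merge 35/187 + 43/187 → 78/187
merge 49/187 + 60/187 → 109/187
merge 78/187 + 109/187 → 1
L = 49/187 + 78/187 + 109/187 + 1 = 423/187 ≈ 2.262 bits/symbol.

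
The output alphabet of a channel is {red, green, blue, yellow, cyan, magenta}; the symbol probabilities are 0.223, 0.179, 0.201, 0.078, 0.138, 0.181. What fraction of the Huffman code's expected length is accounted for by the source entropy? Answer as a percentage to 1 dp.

97.8%

Entropy H = −Σ p log₂ p ≈ 2.5200 bits.
Huffman merges: 39/500+69/500→27/125; 179/1000+181/1000→9/25; 201/1000+27/125→417/1000; 223/1000+9/25→583/1000; 417/1000+583/1000→1. L = 322/125 ≈ 2.5760.
Efficiency = H/L = 2.5200/2.5760 = 97.8%.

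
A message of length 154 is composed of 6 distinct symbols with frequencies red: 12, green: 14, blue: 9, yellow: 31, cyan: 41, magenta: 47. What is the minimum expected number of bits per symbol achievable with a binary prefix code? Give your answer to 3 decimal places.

2.364 bits/symbol

Probabilities are the counts divided by 154.
Repeatedly combine the two least-probable nodes; the expected code length is the sum of the merged weights.
merge 9/154 + 6/77 → 3/22
merge 1/11 + 3/22 → 5/22
merge 31/154 + 5/22 → 3/7
merge 41/154 + 47/154 → 4/7
merge 3/7 + 4/7 → 1
L = 3/22 + 5/22 + 3/7 + 4/7 + 1 = 26/11 ≈ 2.364 bits/symbol.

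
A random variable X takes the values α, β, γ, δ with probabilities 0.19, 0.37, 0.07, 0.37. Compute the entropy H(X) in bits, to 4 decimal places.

H = −Σ pᵢ log₂ pᵢ.
−0.19·log₂(0.19) = 0.4552
−0.37·log₂(0.37) = 0.5307
−0.07·log₂(0.07) = 0.2686
−0.37·log₂(0.37) = 0.5307
Sum ≈ 1.7852 → 1.7852 bits.

1.7852 bits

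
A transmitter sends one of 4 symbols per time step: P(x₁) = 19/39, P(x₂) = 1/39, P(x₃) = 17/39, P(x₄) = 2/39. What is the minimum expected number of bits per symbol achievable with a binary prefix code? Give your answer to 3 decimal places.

Repeatedly combine the two least-probable nodes; the expected code length is the sum of the merged weights.
merge 1/39 + 2/39 → 1/13
merge 1/13 + 17/39 → 20/39
merge 19/39 + 20/39 → 1
L = 1/13 + 20/39 + 1 = 62/39 ≈ 1.590 bits/symbol.

1.590 bits/symbol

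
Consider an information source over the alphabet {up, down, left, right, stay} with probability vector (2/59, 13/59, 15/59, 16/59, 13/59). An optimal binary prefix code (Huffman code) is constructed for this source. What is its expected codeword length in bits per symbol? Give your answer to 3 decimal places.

Repeatedly combine the two least-probable nodes; the expected code length is the sum of the merged weights.
merge 2/59 + 13/59 → 15/59
merge 13/59 + 15/59 → 28/59
merge 15/59 + 16/59 → 31/59
merge 28/59 + 31/59 → 1
L = 15/59 + 28/59 + 31/59 + 1 = 133/59 ≈ 2.254 bits/symbol.

2.254 bits/symbol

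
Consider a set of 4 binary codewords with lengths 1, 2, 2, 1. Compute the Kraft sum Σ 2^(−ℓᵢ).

With common denominator 2^2 = 4: Σ 2^(−ℓᵢ) = 2/4 + 1/4 + 1/4 + 2/4 = 6/4 = 1.5.

1.5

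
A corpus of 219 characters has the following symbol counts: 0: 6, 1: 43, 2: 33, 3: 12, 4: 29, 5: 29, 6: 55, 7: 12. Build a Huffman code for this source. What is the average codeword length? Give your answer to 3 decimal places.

2.772 bits/symbol

Probabilities are the counts divided by 219.
Repeatedly combine the two least-probable nodes; the expected code length is the sum of the merged weights.
merge 2/73 + 4/73 → 6/73
merge 4/73 + 6/73 → 10/73
merge 29/219 + 29/219 → 58/219
merge 10/73 + 11/73 → 21/73
merge 43/219 + 55/219 → 98/219
merge 58/219 + 21/73 → 121/219
merge 98/219 + 121/219 → 1
L = 6/73 + 10/73 + 58/219 + 21/73 + 98/219 + 121/219 + 1 = 607/219 ≈ 2.772 bits/symbol.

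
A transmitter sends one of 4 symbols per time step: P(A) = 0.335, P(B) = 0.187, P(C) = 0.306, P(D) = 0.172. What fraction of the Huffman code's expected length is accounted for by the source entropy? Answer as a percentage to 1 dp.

97.0%

Entropy H = −Σ p log₂ p ≈ 1.9405 bits.
Huffman merges: 43/250+187/1000→359/1000; 153/500+67/200→641/1000; 359/1000+641/1000→1. L = 2 ≈ 2.0000.
Efficiency = H/L = 1.9405/2.0000 = 97.0%.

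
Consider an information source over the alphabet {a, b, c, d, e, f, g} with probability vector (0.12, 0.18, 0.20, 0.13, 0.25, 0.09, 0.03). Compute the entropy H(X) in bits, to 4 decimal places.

2.6238 bits

H = −Σ pᵢ log₂ pᵢ.
−0.12·log₂(0.12) = 0.3671
−0.18·log₂(0.18) = 0.4453
−0.20·log₂(0.20) = 0.4644
−0.13·log₂(0.13) = 0.3826
−0.25·log₂(0.25) = 0.5000
−0.09·log₂(0.09) = 0.3127
−0.03·log₂(0.03) = 0.1518
Sum ≈ 2.6238 → 2.6238 bits.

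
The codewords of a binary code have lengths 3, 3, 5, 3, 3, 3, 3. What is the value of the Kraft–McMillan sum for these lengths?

With common denominator 2^5 = 32: Σ 2^(−ℓᵢ) = 4/32 + 4/32 + 1/32 + 4/32 + 4/32 + 4/32 + 4/32 = 25/32 = 0.78125.

0.78125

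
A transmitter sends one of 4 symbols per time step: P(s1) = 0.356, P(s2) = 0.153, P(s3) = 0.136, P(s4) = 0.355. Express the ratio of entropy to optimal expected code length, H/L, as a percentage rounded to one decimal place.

96.6%

Entropy H = −Σ p log₂ p ≈ 1.8667 bits.
Huffman merges: 17/125+153/1000→289/1000; 289/1000+71/200→161/250; 89/250+161/250→1. L = 1933/1000 ≈ 1.9330.
Efficiency = H/L = 1.8667/1.9330 = 96.6%.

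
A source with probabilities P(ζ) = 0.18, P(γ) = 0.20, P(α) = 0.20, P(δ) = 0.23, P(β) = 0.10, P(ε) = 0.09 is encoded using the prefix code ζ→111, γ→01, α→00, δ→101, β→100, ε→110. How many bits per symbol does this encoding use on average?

L̄ = Σ pᵢ·ℓᵢ = 0.18·3 + 0.20·2 + 0.20·2 + 0.23·3 + 0.10·3 + 0.09·3 = 2.6 bits/symbol.

2.6 bits/symbol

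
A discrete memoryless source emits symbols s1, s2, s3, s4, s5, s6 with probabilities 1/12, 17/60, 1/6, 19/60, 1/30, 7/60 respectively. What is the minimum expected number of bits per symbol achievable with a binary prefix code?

Repeatedly combine the two least-probable nodes; the expected code length is the sum of the merged weights.
merge 1/30 + 1/12 → 7/60
merge 7/60 + 7/60 → 7/30
merge 1/6 + 7/30 → 2/5
merge 17/60 + 19/60 → 3/5
merge 2/5 + 3/5 → 1
L = 7/60 + 7/30 + 2/5 + 3/5 + 1 = 47/20 = 2.35 bits/symbol.

2.35 bits/symbol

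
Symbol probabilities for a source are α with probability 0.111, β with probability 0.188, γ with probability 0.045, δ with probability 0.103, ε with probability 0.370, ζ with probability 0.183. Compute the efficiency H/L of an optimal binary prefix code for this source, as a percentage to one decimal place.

96.5%

Entropy H = −Σ p log₂ p ≈ 2.3235 bits.
Huffman merges: 9/200+103/1000→37/250; 111/1000+37/250→259/1000; 183/1000+47/250→371/1000; 259/1000+37/100→629/1000; 371/1000+629/1000→1. L = 2407/1000 ≈ 2.4070.
Efficiency = H/L = 2.3235/2.4070 = 96.5%.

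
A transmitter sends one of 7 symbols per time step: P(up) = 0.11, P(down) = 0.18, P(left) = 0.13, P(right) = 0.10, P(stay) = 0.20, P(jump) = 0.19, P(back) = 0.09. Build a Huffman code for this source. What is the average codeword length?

Repeatedly combine the two least-probable nodes; the expected code length is the sum of the merged weights.
merge 9/100 + 1/10 → 19/100
merge 11/100 + 13/100 → 6/25
merge 9/50 + 19/100 → 37/100
merge 19/100 + 1/5 → 39/100
merge 6/25 + 37/100 → 61/100
merge 39/100 + 61/100 → 1
L = 19/100 + 6/25 + 37/100 + 39/100 + 61/100 + 1 = 14/5 = 2.8 bits/symbol.

2.8 bits/symbol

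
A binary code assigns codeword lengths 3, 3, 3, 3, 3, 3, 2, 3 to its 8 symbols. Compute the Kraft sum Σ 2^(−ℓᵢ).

With common denominator 2^3 = 8: Σ 2^(−ℓᵢ) = 1/8 + 1/8 + 1/8 + 1/8 + 1/8 + 1/8 + 2/8 + 1/8 = 9/8 = 1.125.

1.125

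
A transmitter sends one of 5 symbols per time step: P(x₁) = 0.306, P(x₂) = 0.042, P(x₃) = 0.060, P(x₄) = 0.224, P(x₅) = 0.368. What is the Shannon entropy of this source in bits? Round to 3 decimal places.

1.973 bits

H = −Σ pᵢ log₂ pᵢ.
−0.306·log₂(0.306) = 0.5228
−0.042·log₂(0.042) = 0.1921
−0.060·log₂(0.060) = 0.2435
−0.224·log₂(0.224) = 0.4835
−0.368·log₂(0.368) = 0.5307
Sum ≈ 1.9726 → 1.973 bits.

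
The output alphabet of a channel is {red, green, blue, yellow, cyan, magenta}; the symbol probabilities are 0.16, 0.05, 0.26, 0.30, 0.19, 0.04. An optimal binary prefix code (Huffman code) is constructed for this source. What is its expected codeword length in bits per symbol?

2.34 bits/symbol

Repeatedly combine the two least-probable nodes; the expected code length is the sum of the merged weights.
merge 1/25 + 1/20 → 9/100
merge 9/100 + 4/25 → 1/4
merge 19/100 + 1/4 → 11/25
merge 13/50 + 3/10 → 14/25
merge 11/25 + 14/25 → 1
L = 9/100 + 1/4 + 11/25 + 14/25 + 1 = 117/50 = 2.34 bits/symbol.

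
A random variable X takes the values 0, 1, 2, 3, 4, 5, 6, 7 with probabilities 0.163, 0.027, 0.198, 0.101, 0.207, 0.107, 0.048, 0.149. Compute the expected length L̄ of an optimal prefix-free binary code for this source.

2.846 bits/symbol

Repeatedly combine the two least-probable nodes; the expected code length is the sum of the merged weights.
merge 27/1000 + 6/125 → 3/40
merge 3/40 + 101/1000 → 22/125
merge 107/1000 + 149/1000 → 32/125
merge 163/1000 + 22/125 → 339/1000
merge 99/500 + 207/1000 → 81/200
merge 32/125 + 339/1000 → 119/200
merge 81/200 + 119/200 → 1
L = 3/40 + 22/125 + 32/125 + 339/1000 + 81/200 + 119/200 + 1 = 1423/500 = 2.846 bits/symbol.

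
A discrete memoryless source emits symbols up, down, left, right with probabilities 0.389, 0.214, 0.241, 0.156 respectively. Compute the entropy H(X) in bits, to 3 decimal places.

1.919 bits

H = −Σ pᵢ log₂ pᵢ.
−0.389·log₂(0.389) = 0.5299
−0.214·log₂(0.214) = 0.4760
−0.241·log₂(0.241) = 0.4947
−0.156·log₂(0.156) = 0.4181
Sum ≈ 1.9188 → 1.919 bits.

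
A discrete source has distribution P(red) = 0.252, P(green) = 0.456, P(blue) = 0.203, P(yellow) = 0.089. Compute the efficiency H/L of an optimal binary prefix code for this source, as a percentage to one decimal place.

97.8%

Entropy H = −Σ p log₂ p ≈ 1.7953 bits.
Huffman merges: 89/1000+203/1000→73/250; 63/250+73/250→68/125; 57/125+68/125→1. L = 459/250 ≈ 1.8360.
Efficiency = H/L = 1.7953/1.8360 = 97.8%.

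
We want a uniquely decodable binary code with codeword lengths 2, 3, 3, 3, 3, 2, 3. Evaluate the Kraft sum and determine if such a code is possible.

1.125; no

With common denominator 2^3 = 8: Σ 2^(−ℓᵢ) = 2/8 + 1/8 + 1/8 + 1/8 + 1/8 + 2/8 + 1/8 = 9/8 = 1.125.
Kraft's inequality requires Σ ≤ 1; here Σ = 1.125 > 1, so no such prefix code exists.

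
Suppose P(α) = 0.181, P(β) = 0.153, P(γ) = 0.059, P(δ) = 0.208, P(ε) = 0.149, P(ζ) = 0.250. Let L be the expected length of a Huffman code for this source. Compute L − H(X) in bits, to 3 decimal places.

Entropy H = −Σ p log₂ p ≈ 2.4821 bits.
Huffman merges: 59/1000+149/1000→26/125; 153/1000+181/1000→167/500; 26/125+26/125→52/125; 1/4+167/500→73/125; 52/125+73/125→1. L = 1271/500 ≈ 2.5420.
L − H = 2.5420 − 2.4821 = 0.060 bits.

0.060 bits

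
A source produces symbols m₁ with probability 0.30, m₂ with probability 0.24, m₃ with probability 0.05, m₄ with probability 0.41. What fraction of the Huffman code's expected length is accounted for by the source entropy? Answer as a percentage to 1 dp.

93.5%

Entropy H = −Σ p log₂ p ≈ 1.7587 bits.
Huffman merges: 1/20+6/25→29/100; 29/100+3/10→59/100; 41/100+59/100→1. L = 47/25 ≈ 1.8800.
Efficiency = H/L = 1.7587/1.8800 = 93.5%.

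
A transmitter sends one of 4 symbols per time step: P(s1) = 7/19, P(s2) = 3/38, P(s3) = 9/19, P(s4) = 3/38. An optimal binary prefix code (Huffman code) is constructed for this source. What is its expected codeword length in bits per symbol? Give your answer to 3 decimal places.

1.684 bits/symbol

Repeatedly combine the two least-probable nodes; the expected code length is the sum of the merged weights.
merge 3/38 + 3/38 → 3/19
merge 3/19 + 7/19 → 10/19
merge 9/19 + 10/19 → 1
L = 3/19 + 10/19 + 1 = 32/19 ≈ 1.684 bits/symbol.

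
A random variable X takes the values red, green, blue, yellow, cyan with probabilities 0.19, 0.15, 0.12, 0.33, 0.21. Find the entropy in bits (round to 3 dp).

2.233 bits

H = −Σ pᵢ log₂ pᵢ.
−0.19·log₂(0.19) = 0.4552
−0.15·log₂(0.15) = 0.4105
−0.12·log₂(0.12) = 0.3671
−0.33·log₂(0.33) = 0.5278
−0.21·log₂(0.21) = 0.4728
Sum ≈ 2.2335 → 2.233 bits.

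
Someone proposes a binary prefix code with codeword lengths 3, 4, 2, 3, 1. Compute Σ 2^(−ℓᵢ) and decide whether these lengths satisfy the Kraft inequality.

With common denominator 2^4 = 16: Σ 2^(−ℓᵢ) = 2/16 + 1/16 + 4/16 + 2/16 + 8/16 = 17/16 = 1.0625.
Kraft's inequality requires Σ ≤ 1; here Σ = 1.0625 > 1, so no such prefix code exists.

1.0625; no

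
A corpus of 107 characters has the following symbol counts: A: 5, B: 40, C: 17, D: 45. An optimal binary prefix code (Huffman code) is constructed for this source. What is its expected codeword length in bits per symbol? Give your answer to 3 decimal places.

1.785 bits/symbol

Probabilities are the counts divided by 107.
Repeatedly combine the two least-probable nodes; the expected code length is the sum of the merged weights.
merge 5/107 + 17/107 → 22/107
merge 22/107 + 40/107 → 62/107
merge 45/107 + 62/107 → 1
L = 22/107 + 62/107 + 1 = 191/107 ≈ 1.785 bits/symbol.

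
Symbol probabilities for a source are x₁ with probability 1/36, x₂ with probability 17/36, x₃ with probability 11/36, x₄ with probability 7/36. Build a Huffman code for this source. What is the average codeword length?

1.75 bits/symbol

Repeatedly combine the two least-probable nodes; the expected code length is the sum of the merged weights.
merge 1/36 + 7/36 → 2/9
merge 2/9 + 11/36 → 19/36
merge 17/36 + 19/36 → 1
L = 2/9 + 19/36 + 1 = 7/4 = 1.75 bits/symbol.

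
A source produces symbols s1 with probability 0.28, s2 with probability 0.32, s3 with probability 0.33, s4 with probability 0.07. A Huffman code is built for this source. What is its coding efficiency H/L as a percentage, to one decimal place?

Entropy H = −Σ p log₂ p ≈ 1.8366 bits.
Huffman merges: 7/100+7/25→7/20; 8/25+33/100→13/20; 7/20+13/20→1. L = 2 ≈ 2.0000.
Efficiency = H/L = 1.8366/2.0000 = 91.8%.

91.8%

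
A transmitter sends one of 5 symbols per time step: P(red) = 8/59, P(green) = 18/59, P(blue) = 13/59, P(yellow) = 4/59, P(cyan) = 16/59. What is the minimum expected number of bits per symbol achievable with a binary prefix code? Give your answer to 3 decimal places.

Repeatedly combine the two least-probable nodes; the expected code length is the sum of the merged weights.
merge 4/59 + 8/59 → 12/59
merge 12/59 + 13/59 → 25/59
merge 16/59 + 18/59 → 34/59
merge 25/59 + 34/59 → 1
L = 12/59 + 25/59 + 34/59 + 1 = 130/59 ≈ 2.203 bits/symbol.

2.203 bits/symbol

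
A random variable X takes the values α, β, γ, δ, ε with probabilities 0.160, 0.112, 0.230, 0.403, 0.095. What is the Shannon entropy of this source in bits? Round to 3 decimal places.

2.115 bits

H = −Σ pᵢ log₂ pᵢ.
−0.160·log₂(0.160) = 0.4230
−0.112·log₂(0.112) = 0.3537
−0.230·log₂(0.230) = 0.4877
−0.403·log₂(0.403) = 0.5284
−0.095·log₂(0.095) = 0.3226
Sum ≈ 2.1154 → 2.115 bits.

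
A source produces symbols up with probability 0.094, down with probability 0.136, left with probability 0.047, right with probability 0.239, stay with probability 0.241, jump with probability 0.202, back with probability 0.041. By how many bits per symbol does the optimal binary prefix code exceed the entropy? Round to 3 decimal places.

0.025 bits

Entropy H = −Σ p log₂ p ≈ 2.5628 bits.
Huffman merges: 41/1000+47/1000→11/125; 11/125+47/500→91/500; 17/125+91/500→159/500; 101/500+239/1000→441/1000; 241/1000+159/500→559/1000; 441/1000+559/1000→1. L = 647/250 ≈ 2.5880.
L − H = 2.5880 − 2.5628 = 0.025 bits.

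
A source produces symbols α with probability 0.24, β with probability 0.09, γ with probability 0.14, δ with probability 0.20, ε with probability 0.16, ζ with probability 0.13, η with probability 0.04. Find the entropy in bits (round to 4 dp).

H = −Σ pᵢ log₂ pᵢ.
−0.24·log₂(0.24) = 0.4941
−0.09·log₂(0.09) = 0.3127
−0.14·log₂(0.14) = 0.3971
−0.20·log₂(0.20) = 0.4644
−0.16·log₂(0.16) = 0.4230
−0.13·log₂(0.13) = 0.3826
−0.04·log₂(0.04) = 0.1858
Sum ≈ 2.6597 → 2.6597 bits.

2.6597 bits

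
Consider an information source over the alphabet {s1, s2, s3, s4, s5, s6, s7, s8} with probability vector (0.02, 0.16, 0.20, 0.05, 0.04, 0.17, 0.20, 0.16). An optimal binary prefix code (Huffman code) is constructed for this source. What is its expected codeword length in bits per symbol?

Repeatedly combine the two least-probable nodes; the expected code length is the sum of the merged weights.
merge 1/50 + 1/25 → 3/50
merge 1/20 + 3/50 → 11/100
merge 11/100 + 4/25 → 27/100
merge 4/25 + 17/100 → 33/100
merge 1/5 + 1/5 → 2/5
merge 27/100 + 33/100 → 3/5
merge 2/5 + 3/5 → 1
L = 3/50 + 11/100 + 27/100 + 33/100 + 2/5 + 3/5 + 1 = 277/100 = 2.77 bits/symbol.

2.77 bits/symbol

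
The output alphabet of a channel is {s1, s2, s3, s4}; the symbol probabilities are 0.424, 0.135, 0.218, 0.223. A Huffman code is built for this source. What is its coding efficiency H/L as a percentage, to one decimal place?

97.3%

Entropy H = −Σ p log₂ p ≈ 1.8767 bits.
Huffman merges: 27/200+109/500→353/1000; 223/1000+353/1000→72/125; 53/125+72/125→1. L = 1929/1000 ≈ 1.9290.
Efficiency = H/L = 1.8767/1.9290 = 97.3%.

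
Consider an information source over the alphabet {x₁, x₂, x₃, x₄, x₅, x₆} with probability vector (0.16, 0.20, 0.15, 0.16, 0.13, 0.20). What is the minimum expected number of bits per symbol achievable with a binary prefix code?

Repeatedly combine the two least-probable nodes; the expected code length is the sum of the merged weights.
merge 13/100 + 3/20 → 7/25
merge 4/25 + 4/25 → 8/25
merge 1/5 + 1/5 → 2/5
merge 7/25 + 8/25 → 3/5
merge 2/5 + 3/5 → 1
L = 7/25 + 8/25 + 2/5 + 3/5 + 1 = 13/5 = 2.6 bits/symbol.

2.6 bits/symbol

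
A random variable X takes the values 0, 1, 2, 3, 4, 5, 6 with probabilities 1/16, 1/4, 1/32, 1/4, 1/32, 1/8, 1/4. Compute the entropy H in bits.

Each probability is a power of 1/2, so log₂(1/p) is an integer.
H = Σ p·log₂(1/p) = 1/16·4 + 1/4·2 + 1/32·5 + 1/4·2 + 1/32·5 + 1/8·3 + 1/4·2 = 2.4375 bits.

2.4375 bits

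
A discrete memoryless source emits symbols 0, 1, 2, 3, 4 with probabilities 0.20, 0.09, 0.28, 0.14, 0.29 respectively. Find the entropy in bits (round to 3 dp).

2.206 bits

H = −Σ pᵢ log₂ pᵢ.
−0.20·log₂(0.20) = 0.4644
−0.09·log₂(0.09) = 0.3127
−0.28·log₂(0.28) = 0.5142
−0.14·log₂(0.14) = 0.3971
−0.29·log₂(0.29) = 0.5179
Sum ≈ 2.2063 → 2.206 bits.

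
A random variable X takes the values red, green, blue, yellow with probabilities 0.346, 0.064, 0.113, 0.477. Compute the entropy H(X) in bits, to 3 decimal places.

H = −Σ pᵢ log₂ pᵢ.
−0.346·log₂(0.346) = 0.5298
−0.064·log₂(0.064) = 0.2538
−0.113·log₂(0.113) = 0.3555
−0.477·log₂(0.477) = 0.5094
Sum ≈ 1.6485 → 1.648 bits.

1.648 bits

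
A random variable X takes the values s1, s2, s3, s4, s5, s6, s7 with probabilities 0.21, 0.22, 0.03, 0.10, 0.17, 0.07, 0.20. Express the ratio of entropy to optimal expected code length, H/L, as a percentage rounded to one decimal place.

Entropy H = −Σ p log₂ p ≈ 2.6049 bits.
Huffman merges: 3/100+7/100→1/10; 1/10+1/10→1/5; 17/100+1/5→37/100; 1/5+21/100→41/100; 11/50+37/100→59/100; 41/100+59/100→1. L = 267/100 ≈ 2.6700.
Efficiency = H/L = 2.6049/2.6700 = 97.6%.

97.6%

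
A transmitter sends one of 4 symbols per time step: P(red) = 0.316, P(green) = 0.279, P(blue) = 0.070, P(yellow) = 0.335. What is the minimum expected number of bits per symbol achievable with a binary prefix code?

2 bits/symbol

Repeatedly combine the two least-probable nodes; the expected code length is the sum of the merged weights.
merge 7/100 + 279/1000 → 349/1000
merge 79/250 + 67/200 → 651/1000
merge 349/1000 + 651/1000 → 1
L = 349/1000 + 651/1000 + 1 = 2 bits/symbol.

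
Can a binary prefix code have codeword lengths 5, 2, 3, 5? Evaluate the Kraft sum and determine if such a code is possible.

0.4375; yes

With common denominator 2^5 = 32: Σ 2^(−ℓᵢ) = 1/32 + 8/32 + 4/32 + 1/32 = 14/32 = 0.4375.
Kraft's inequality requires Σ ≤ 1; here Σ = 0.4375 ≤ 1, so such a prefix code exists.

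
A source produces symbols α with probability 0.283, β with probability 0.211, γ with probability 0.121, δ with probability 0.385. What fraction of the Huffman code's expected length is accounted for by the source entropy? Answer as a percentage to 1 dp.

97.0%

Entropy H = −Σ p log₂ p ≈ 1.8879 bits.
Huffman merges: 121/1000+211/1000→83/250; 283/1000+83/250→123/200; 77/200+123/200→1. L = 1947/1000 ≈ 1.9470.
Efficiency = H/L = 1.8879/1.9470 = 97.0%.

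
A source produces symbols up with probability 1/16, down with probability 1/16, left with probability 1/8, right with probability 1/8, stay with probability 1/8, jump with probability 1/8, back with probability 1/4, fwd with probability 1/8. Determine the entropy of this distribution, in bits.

2.875 bits

Each probability is a power of 1/2, so log₂(1/p) is an integer.
H = Σ p·log₂(1/p) = 1/16·4 + 1/16·4 + 1/8·3 + 1/8·3 + 1/8·3 + 1/8·3 + 1/4·2 + 1/8·3 = 2.875 bits.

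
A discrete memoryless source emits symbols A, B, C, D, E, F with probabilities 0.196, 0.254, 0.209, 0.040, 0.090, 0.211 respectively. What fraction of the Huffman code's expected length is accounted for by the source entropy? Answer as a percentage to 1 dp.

98.0%

Entropy H = −Σ p log₂ p ≈ 2.4070 bits.
Huffman merges: 1/25+9/100→13/100; 13/100+49/250→163/500; 209/1000+211/1000→21/50; 127/500+163/500→29/50; 21/50+29/50→1. L = 307/125 ≈ 2.4560.
Efficiency = H/L = 2.4070/2.4560 = 98.0%.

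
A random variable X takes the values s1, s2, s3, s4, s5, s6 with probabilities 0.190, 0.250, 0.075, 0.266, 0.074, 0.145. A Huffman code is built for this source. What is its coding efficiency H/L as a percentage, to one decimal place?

99.3%

Entropy H = −Σ p log₂ p ≈ 2.4256 bits.
Huffman merges: 37/500+3/40→149/1000; 29/200+149/1000→147/500; 19/100+1/4→11/25; 133/500+147/500→14/25; 11/25+14/25→1. L = 2443/1000 ≈ 2.4430.
Efficiency = H/L = 2.4256/2.4430 = 99.3%.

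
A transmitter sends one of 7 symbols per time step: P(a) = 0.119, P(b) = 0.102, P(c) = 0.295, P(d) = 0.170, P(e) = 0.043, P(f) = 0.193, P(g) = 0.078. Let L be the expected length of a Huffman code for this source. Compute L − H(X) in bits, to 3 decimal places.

0.037 bits

Entropy H = −Σ p log₂ p ≈ 2.5958 bits.
Huffman merges: 43/1000+39/500→121/1000; 51/500+119/1000→221/1000; 121/1000+17/100→291/1000; 193/1000+221/1000→207/500; 291/1000+59/200→293/500; 207/500+293/500→1. L = 2633/1000 ≈ 2.6330.
L − H = 2.6330 − 2.5958 = 0.037 bits.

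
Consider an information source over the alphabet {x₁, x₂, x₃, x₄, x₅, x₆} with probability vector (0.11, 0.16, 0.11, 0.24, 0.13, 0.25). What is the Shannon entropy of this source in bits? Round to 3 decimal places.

H = −Σ pᵢ log₂ pᵢ.
−0.11·log₂(0.11) = 0.3503
−0.16·log₂(0.16) = 0.4230
−0.11·log₂(0.11) = 0.3503
−0.24·log₂(0.24) = 0.4941
−0.13·log₂(0.13) = 0.3826
−0.25·log₂(0.25) = 0.5000
Sum ≈ 2.5004 → 2.500 bits.

2.500 bits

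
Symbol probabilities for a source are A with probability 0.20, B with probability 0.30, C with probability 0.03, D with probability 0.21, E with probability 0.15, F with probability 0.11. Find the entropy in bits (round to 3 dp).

2.371 bits

H = −Σ pᵢ log₂ pᵢ.
−0.20·log₂(0.20) = 0.4644
−0.30·log₂(0.30) = 0.5211
−0.03·log₂(0.03) = 0.1518
−0.21·log₂(0.21) = 0.4728
−0.15·log₂(0.15) = 0.4105
−0.11·log₂(0.11) = 0.3503
Sum ≈ 2.3709 → 2.371 bits.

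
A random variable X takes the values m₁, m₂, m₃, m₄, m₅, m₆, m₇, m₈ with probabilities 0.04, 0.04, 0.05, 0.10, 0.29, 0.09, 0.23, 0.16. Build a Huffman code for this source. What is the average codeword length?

Repeatedly combine the two least-probable nodes; the expected code length is the sum of the merged weights.
merge 1/25 + 1/25 → 2/25
merge 1/20 + 2/25 → 13/100
merge 9/100 + 1/10 → 19/100
merge 13/100 + 4/25 → 29/100
merge 19/100 + 23/100 → 21/50
merge 29/100 + 29/100 → 29/50
merge 21/50 + 29/50 → 1
L = 2/25 + 13/100 + 19/100 + 29/100 + 21/50 + 29/50 + 1 = 269/100 = 2.69 bits/symbol.

2.69 bits/symbol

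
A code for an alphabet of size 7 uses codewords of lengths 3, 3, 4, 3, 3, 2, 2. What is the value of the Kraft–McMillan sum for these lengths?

1.0625

With common denominator 2^4 = 16: Σ 2^(−ℓᵢ) = 2/16 + 2/16 + 1/16 + 2/16 + 2/16 + 4/16 + 4/16 = 17/16 = 1.0625.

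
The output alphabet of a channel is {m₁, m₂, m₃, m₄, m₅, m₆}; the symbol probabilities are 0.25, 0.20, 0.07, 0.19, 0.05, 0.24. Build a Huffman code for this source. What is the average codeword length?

Repeatedly combine the two least-probable nodes; the expected code length is the sum of the merged weights.
merge 1/20 + 7/100 → 3/25
merge 3/25 + 19/100 → 31/100
merge 1/5 + 6/25 → 11/25
merge 1/4 + 31/100 → 14/25
merge 11/25 + 14/25 → 1
L = 3/25 + 31/100 + 11/25 + 14/25 + 1 = 243/100 = 2.43 bits/symbol.

2.43 bits/symbol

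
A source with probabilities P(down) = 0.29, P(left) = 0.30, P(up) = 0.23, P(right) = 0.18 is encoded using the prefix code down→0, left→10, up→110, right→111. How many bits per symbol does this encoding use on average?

2.12 bits/symbol

L̄ = Σ pᵢ·ℓᵢ = 0.29·1 + 0.30·2 + 0.23·3 + 0.18·3 = 2.12 bits/symbol.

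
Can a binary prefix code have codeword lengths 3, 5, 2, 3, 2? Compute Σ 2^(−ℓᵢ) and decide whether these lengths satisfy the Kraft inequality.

0.78125; yes

With common denominator 2^5 = 32: Σ 2^(−ℓᵢ) = 4/32 + 1/32 + 8/32 + 4/32 + 8/32 = 25/32 = 0.78125.
Kraft's inequality requires Σ ≤ 1; here Σ = 0.78125 ≤ 1, so such a prefix code exists.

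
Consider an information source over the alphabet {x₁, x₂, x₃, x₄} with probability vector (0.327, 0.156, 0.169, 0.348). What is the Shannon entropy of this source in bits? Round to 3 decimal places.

H = −Σ pᵢ log₂ pᵢ.
−0.327·log₂(0.327) = 0.5273
−0.156·log₂(0.156) = 0.4181
−0.169·log₂(0.169) = 0.4335
−0.348·log₂(0.348) = 0.5299
Sum ≈ 1.9089 → 1.909 bits.

1.909 bits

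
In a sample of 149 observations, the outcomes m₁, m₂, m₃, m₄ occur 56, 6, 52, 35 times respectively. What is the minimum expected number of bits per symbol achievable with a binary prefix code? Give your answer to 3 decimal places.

Probabilities are the counts divided by 149.
Repeatedly combine the two least-probable nodes; the expected code length is the sum of the merged weights.
merge 6/149 + 35/149 → 41/149
merge 41/149 + 52/149 → 93/149
merge 56/149 + 93/149 → 1
L = 41/149 + 93/149 + 1 = 283/149 ≈ 1.899 bits/symbol.

1.899 bits/symbol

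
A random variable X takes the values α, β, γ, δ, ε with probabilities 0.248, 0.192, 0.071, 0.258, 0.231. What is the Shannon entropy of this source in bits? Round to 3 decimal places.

H = −Σ pᵢ log₂ pᵢ.
−0.248·log₂(0.248) = 0.4989
−0.192·log₂(0.192) = 0.4571
−0.071·log₂(0.071) = 0.2709
−0.258·log₂(0.258) = 0.5043
−0.231·log₂(0.231) = 0.4883
Sum ≈ 2.2195 → 2.220 bits.

2.220 bits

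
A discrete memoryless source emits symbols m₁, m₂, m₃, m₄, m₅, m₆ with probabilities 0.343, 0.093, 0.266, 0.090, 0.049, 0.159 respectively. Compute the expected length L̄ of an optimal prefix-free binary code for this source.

Repeatedly combine the two least-probable nodes; the expected code length is the sum of the merged weights.
merge 49/1000 + 9/100 → 139/1000
merge 93/1000 + 139/1000 → 29/125
merge 159/1000 + 29/125 → 391/1000
merge 133/500 + 343/1000 → 609/1000
merge 391/1000 + 609/1000 → 1
L = 139/1000 + 29/125 + 391/1000 + 609/1000 + 1 = 2371/1000 = 2.371 bits/symbol.

2.371 bits/symbol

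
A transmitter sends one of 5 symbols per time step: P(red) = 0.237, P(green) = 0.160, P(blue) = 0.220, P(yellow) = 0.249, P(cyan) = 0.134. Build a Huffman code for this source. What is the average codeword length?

Repeatedly combine the two least-probable nodes; the expected code length is the sum of the merged weights.
merge 67/500 + 4/25 → 147/500
merge 11/50 + 237/1000 → 457/1000
merge 249/1000 + 147/500 → 543/1000
merge 457/1000 + 543/1000 → 1
L = 147/500 + 457/1000 + 543/1000 + 1 = 1147/500 = 2.294 bits/symbol.

2.294 bits/symbol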